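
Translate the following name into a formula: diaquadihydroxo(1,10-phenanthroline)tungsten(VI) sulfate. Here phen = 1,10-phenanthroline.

Ligands: 2 aqua (H2O, neutral), 2 hydroxo (OH, -1), 1 1,10-phenanthroline (phen, neutral). Ligand charge sum = -2.
Charge balance with sulfate (-2) requires 1 complex ion per 2 sulfate.

[W(H2O)2(OH)2(phen)](SO4)2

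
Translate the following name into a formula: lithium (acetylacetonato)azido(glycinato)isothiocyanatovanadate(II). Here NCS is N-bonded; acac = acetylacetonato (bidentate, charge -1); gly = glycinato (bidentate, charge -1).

Li2[V(acac)(gly)(N3)(NCS)]

Ligands: 1 isothiocyanato (NCS, -1), 1 acetylacetonato (acac, -1), 1 glycinato (gly, -1), 1 azido (N3, -1). Ligand charge sum = -4.
With V in oxidation state +2, the complex ion is [V...]^2−.
Charge balance with lithium (+1) requires 1 complex ion per 2 lithium.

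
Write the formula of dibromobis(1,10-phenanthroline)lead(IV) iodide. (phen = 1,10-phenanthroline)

[PbBr2(phen)2]I2

Ligands: 2 1,10-phenanthroline (phen, neutral), 2 bromo (Br, -1). Ligand charge sum = -2.
With Pb in oxidation state +4, the complex ion is [Pb...]^2+.
Charge balance with iodide (-1) requires 1 complex ion per 2 iodide.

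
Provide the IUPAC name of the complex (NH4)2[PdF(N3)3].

The 2 ammonium counter-ions carry a total charge of +2, so each complex ion is 2−.
Ligand charges: 1×fluoro (-1 each), 3×azido (-1 each); total -4. So Pd + (-4) = 2−, giving Pd = +2.
Ligands are named alphabetically: azido before fluoro.
The complex ion is anionic, so palladium takes the -ate form palladate(II).

ammonium triazidofluoropalladate(II)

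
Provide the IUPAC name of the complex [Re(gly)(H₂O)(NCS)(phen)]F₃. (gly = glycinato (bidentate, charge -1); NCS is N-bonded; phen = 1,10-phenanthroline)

aqua(glycinato)isothiocyanato(1,10-phenanthroline)rhenium(V) fluoride

The 3 fluoride counter-ions carry a total charge of -3, so each complex ion is 3+.
Ligand charges: 1×glycinato (-1 each), 1×aqua (neutral), 1×isothiocyanato (-1 each), 1×1,10-phenanthroline (neutral); total -2. So Re + (-2) = 3+, giving Re = +5.
Ligands are named alphabetically: aqua before glycinato before isothiocyanato before phenanthroline.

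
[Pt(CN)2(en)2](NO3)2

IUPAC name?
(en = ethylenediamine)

dicyanobis(ethylenediamine)platinum(IV) nitrate

The 2 nitrate counter-ions carry a total charge of -2, so each complex ion is 2+.
Ligand charges: 2×ethylenediamine (neutral), 2×cyano (-1 each); total -2. So Pt + (-2) = 2+, giving Pt = +4.
Ligands are named alphabetically: cyano before ethylenediamine.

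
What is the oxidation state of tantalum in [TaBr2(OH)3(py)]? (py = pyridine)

+5

No counter-ion: the bracketed complex is neutral.
Ligand charges: 2×Br = -2; 1×py neutral; 3×OH = -3; sum -5.
Ta + (-5) = 0 ⇒ Ta is +5.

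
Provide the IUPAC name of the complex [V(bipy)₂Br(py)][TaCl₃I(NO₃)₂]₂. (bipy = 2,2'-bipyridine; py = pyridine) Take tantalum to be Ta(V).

bis(2,2'-bipyridine)bromo(pyridine)vanadium(III) trichloroiododinitratotantalate(V)

Ta is given as +5; the anion's ligand charges sum to -6, so the complex anion is 1−.
With 2 anions per cation, the cation must be 2×1 = 2+.
Cation: ligand charges sum to -1; for the ion to be 2+, V = +3.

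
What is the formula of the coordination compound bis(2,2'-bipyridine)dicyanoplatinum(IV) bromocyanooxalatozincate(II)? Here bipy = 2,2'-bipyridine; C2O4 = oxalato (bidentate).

Cation [Pt…]: ligand charges -2, Pt(IV) ⇒ ion charge 2+.
Anion [Zn…]: ligand charges -4, Zn(II) ⇒ ion charge 2−.
One 2+ cation balances one 2− anion.

[Pt(bipy)2(CN)2][ZnBr(C2O4)(CN)]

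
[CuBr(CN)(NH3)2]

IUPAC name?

There is no counter-ion, so the complex is neutral overall.
Ligand charges: 1×cyano (-1 each), 2×ammine (neutral), 1×bromo (-1 each); total -2. So Cu + (-2) = 0, giving Cu = +2.
Ligands are named alphabetically: ammine before bromo before cyano.

diamminebromocyanocopper(II)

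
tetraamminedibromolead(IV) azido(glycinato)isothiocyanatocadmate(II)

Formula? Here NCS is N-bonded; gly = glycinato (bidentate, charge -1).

[PbBr2(NH3)4][Cd(gly)(N3)(NCS)]2

Cation [Pb…]: ligand charges -2, Pb(IV) ⇒ ion charge 2+.
Anion [Cd…]: ligand charges -3, Cd(II) ⇒ ion charge 1−.
One 2+ cation requires 2 of the 1− anion.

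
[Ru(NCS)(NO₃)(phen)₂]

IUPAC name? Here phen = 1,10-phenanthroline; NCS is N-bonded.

isothiocyanatonitratobis(1,10-phenanthroline)ruthenium(II)

There is no counter-ion, so the complex is neutral overall.
Ligand charges: 1×nitrato (-1 each), 2×1,10-phenanthroline (neutral), 1×isothiocyanato (-1 each); total -2. So Ru + (-2) = 0, giving Ru = +2.
Ligands are named alphabetically: isothiocyanato before nitrato before phenanthroline.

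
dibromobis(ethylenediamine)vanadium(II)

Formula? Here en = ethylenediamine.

[VBr2(en)2]

Ligands: 2 ethylenediamine (en, neutral), 2 bromo (Br, -1). Ligand charge sum = -2.
With V in oxidation state +2, the complex ion is [V...].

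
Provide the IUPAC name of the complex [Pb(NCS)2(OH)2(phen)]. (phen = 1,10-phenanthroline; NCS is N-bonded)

There is no counter-ion, so the complex is neutral overall.
Ligand charges: 1×1,10-phenanthroline (neutral), 2×isothiocyanato (-1 each), 2×hydroxo (-1 each); total -4. So Pb + (-4) = 0, giving Pb = +4.
Ligands are named alphabetically: hydroxo before isothiocyanato before phenanthroline.

dihydroxodiisothiocyanato(1,10-phenanthroline)lead(IV)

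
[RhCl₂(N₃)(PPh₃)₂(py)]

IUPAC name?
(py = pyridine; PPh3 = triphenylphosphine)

azidodichloro(pyridine)bis(triphenylphosphine)rhodium(III)

There is no counter-ion, so the complex is neutral overall.
Ligand charges: 1×pyridine (neutral), 1×azido (-1 each), 2×triphenylphosphine (neutral), 2×chloro (-1 each); total -3. So Rh + (-3) = 0, giving Rh = +3.
Ligands are named alphabetically: azido before chloro before pyridine before triphenylphosphine.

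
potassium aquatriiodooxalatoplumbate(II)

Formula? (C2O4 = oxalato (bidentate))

K3[Pb(C2O4)(H2O)I3]

Ligands: 1 aqua (H2O, neutral), 1 oxalato (C2O4, -2), 3 iodo (I, -1). Ligand charge sum = -5.
With Pb in oxidation state +2, the complex ion is [Pb...]^3−.
Charge balance with potassium (+1) requires 1 complex ion per 3 potassium.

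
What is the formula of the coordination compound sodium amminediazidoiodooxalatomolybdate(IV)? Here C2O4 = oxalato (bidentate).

Ligands: 1 ammine (NH3, neutral), 1 oxalato (C2O4, -2), 2 azido (N3, -1), 1 iodo (I, -1). Ligand charge sum = -5.
Charge balance with sodium (+1) requires 1 complex ion per 1 sodium.

Na[Mo(C2O4)I(N3)2(NH3)]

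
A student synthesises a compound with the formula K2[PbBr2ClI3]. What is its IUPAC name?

potassium dibromochlorotriiodoplumbate(IV)

The 2 potassium counter-ions carry a total charge of +2, so each complex ion is 2−.
Ligand charges: 2×bromo (-1 each), 1×chloro (-1 each), 3×iodo (-1 each); total -6. So Pb + (-6) = 2−, giving Pb = +4.
The complex ion is anionic, so lead takes the -ate form plumbate(IV).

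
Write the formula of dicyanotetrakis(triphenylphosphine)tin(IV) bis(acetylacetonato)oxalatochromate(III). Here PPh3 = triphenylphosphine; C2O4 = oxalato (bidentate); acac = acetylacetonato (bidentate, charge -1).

Cation [Sn…]: ligand charges -2, Sn(IV) ⇒ ion charge 2+.
Anion [Cr…]: ligand charges -4, Cr(III) ⇒ ion charge 1−.
One 2+ cation requires 2 of the 1− anion.

[Sn(CN)2(PPh3)4][Cr(acac)2(C2O4)]2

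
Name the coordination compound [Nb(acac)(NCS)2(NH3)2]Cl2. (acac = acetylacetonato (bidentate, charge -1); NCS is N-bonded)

The 2 chloride counter-ions carry a total charge of -2, so each complex ion is 2+.
Ligand charges: 1×acetylacetonato (-1 each), 2×isothiocyanato (-1 each), 2×ammine (neutral); total -3. So Nb + (-3) = 2+, giving Nb = +5.
Ligands are named alphabetically: acetylacetonato before ammine before isothiocyanato.

(acetylacetonato)diamminediisothiocyanatoniobium(V) chloride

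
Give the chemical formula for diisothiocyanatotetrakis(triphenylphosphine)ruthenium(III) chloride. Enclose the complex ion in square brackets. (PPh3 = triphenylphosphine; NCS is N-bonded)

Ligands: 4 triphenylphosphine (PPh3, neutral), 2 isothiocyanato (NCS, -1). Ligand charge sum = -2.
With Ru in oxidation state +3, the complex ion is [Ru...]^1+.
Charge balance with chloride (-1) requires 1 complex ion per 1 chloride.

[Ru(NCS)2(PPh3)4]Cl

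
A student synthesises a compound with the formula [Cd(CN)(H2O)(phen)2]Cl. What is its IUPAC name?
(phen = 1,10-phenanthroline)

aquacyanobis(1,10-phenanthroline)cadmium(II) chloride

The 1 chloride counter-ion carries a total charge of -1, so each complex ion is 1+.
Ligand charges: 1×aqua (neutral), 2×1,10-phenanthroline (neutral), 1×cyano (-1 each); total -1. So Cd + (-1) = 1+, giving Cd = +2.
Ligands are named alphabetically: aqua before cyano before phenanthroline.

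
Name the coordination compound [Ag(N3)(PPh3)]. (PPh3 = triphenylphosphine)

azido(triphenylphosphine)silver(I)

There is no counter-ion, so the complex is neutral overall.
Ligand charges: 1×triphenylphosphine (neutral), 1×azido (-1 each); total -1. So Ag + (-1) = 0, giving Ag = +1.
Ligands are named alphabetically: azido before triphenylphosphine.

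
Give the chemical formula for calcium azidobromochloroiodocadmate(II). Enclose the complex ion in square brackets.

Ca[CdBrClI(N3)]

Ligands: 1 chloro (Cl, -1), 1 bromo (Br, -1), 1 iodo (I, -1), 1 azido (N3, -1). Ligand charge sum = -4.
With Cd in oxidation state +2, the complex ion is [Cd...]^2−.
Charge balance with calcium (+2) requires 1 complex ion per 1 calcium.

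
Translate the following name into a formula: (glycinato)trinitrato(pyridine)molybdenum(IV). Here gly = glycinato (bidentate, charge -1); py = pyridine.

Ligands: 1 glycinato (gly, -1), 3 nitrato (NO3, -1), 1 pyridine (py, neutral). Ligand charge sum = -4.
With Mo in oxidation state +4, the complex ion is [Mo...].

[Mo(gly)(NO3)3(py)]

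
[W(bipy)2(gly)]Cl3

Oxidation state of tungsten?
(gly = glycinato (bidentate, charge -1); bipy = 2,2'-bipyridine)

3 chloride outside the brackets (-1 each) → the complex ion is 3+.
Ligand charges: 1×gly = -1; 2×bipy neutral; sum -1.
W + (-1) = 3+ ⇒ W is +4.

+4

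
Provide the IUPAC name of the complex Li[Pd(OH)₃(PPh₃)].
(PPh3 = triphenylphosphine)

The 1 lithium counter-ion carries a total charge of +1, so each complex ion is 1−.
Ligand charges: 3×hydroxo (-1 each), 1×triphenylphosphine (neutral); total -3. So Pd + (-3) = 1−, giving Pd = +2.
The complex ion is anionic, so palladium takes the -ate form palladate(II).

lithium trihydroxo(triphenylphosphine)palladate(II)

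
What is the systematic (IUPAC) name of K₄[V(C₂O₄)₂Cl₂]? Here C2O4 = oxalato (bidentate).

potassium dichlorodioxalatovanadate(II)

The 4 potassium counter-ions carry a total charge of +4, so each complex ion is 4−.
Ligand charges: 2×chloro (-1 each), 2×oxalato (-2 each); total -6. So V + (-6) = 4−, giving V = +2.
Ligands are named alphabetically: chloro before oxalato.
The complex ion is anionic, so vanadium takes the -ate form vanadate(II).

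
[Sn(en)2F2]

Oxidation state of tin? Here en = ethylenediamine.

No counter-ion: the bracketed complex is neutral.
Ligand charges: 2×en neutral; 2×F = -2; sum -2.
Sn + (-2) = 0 ⇒ Sn is +2.

+2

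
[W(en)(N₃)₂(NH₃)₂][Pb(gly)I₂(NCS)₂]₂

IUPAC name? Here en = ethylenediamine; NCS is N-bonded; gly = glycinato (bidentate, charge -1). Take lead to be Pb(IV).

Both ions are complex: the cation is named first with the plain metal name, the anion second with the -ate form; each ion's ligands are alphabetised independently.
Pb is given as +4; the anion's ligand charges sum to -5, so the complex anion is 1−.
With 2 anions per cation, the cation must be 2×1 = 2+.
Cation: ligand charges sum to -2; for the ion to be 2+, W = +4.

diamminediazido(ethylenediamine)tungsten(IV) (glycinato)diiododiisothiocyanatoplumbate(IV)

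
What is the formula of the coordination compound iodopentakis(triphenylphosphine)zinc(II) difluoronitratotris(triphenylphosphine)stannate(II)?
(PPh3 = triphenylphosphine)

Cation [Zn…]: ligand charges -1, Zn(II) ⇒ ion charge 1+.
Anion [Sn…]: ligand charges -3, Sn(II) ⇒ ion charge 1−.
One 1+ cation balances one 1− anion.

[ZnI(PPh3)5][SnF2(NO3)(PPh3)3]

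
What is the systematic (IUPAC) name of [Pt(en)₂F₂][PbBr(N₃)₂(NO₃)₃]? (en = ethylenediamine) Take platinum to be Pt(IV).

Pt is given as +4; the cation's ligand charges sum to -2, so the complex cation is 2+.
A 1:1 salt means the anion carries the equal and opposite charge, 2−.
Anion: ligand charges sum to -6; for the ion to be 2−, Pb = +4.

bis(ethylenediamine)difluoroplatinum(IV) diazidobromotrinitratoplumbate(IV)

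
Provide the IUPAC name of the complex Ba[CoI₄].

barium tetraiodocobaltate(II)

The 1 barium counter-ion carries a total charge of +2, so each complex ion is 2−.
Ligand charges: 4×iodo (-1 each); total -4. So Co + (-4) = 2−, giving Co = +2.
The complex ion is anionic, so cobalt takes the -ate form cobaltate(II).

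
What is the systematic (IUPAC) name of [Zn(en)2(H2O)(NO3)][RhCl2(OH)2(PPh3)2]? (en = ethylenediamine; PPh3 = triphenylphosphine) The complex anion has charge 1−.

aquabis(ethylenediamine)nitratozinc(II) dichlorodihydroxobis(triphenylphosphine)rhodate(III)

Both ions are complex: the cation is named first with the plain metal name, the anion second with the -ate form; each ion's ligands are alphabetised independently.
The complex anion is given as 1−; its ligand charges sum to -4, so Rh = +3.
A 1:1 salt means the cation carries the equal and opposite charge, 1+.
Cation: ligand charges sum to -1; for the ion to be 1+, Zn = +2.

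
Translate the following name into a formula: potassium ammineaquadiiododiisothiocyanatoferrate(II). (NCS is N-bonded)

K2[Fe(H2O)I2(NCS)2(NH3)]

Ligands: 1 aqua (H2O, neutral), 2 isothiocyanato (NCS, -1), 2 iodo (I, -1), 1 ammine (NH3, neutral). Ligand charge sum = -4.
Charge balance with potassium (+1) requires 1 complex ion per 2 potassium.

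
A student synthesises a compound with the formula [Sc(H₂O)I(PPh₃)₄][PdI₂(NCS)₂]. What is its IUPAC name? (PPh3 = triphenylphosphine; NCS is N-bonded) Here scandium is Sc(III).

aquaiodotetrakis(triphenylphosphine)scandium(III) diiododiisothiocyanatopalladate(II)

Both ions are complex: the cation is named first with the plain metal name, the anion second with the -ate form; each ion's ligands are alphabetised independently.
Sc is given as +3; the cation's ligand charges sum to -1, so the complex cation is 2+.
A 1:1 salt means the anion carries the equal and opposite charge, 2−.
Anion: ligand charges sum to -4; for the ion to be 2−, Pd = +2.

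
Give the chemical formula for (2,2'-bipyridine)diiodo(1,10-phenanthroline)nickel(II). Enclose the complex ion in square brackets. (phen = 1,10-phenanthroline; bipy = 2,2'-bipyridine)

Ligands: 1 1,10-phenanthroline (phen, neutral), 2 iodo (I, -1), 1 2,2'-bipyridine (bipy, neutral). Ligand charge sum = -2.
With Ni in oxidation state +2, the complex ion is [Ni...].

[Ni(bipy)I2(phen)]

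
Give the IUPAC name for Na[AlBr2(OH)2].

The 1 sodium counter-ion carries a total charge of +1, so each complex ion is 1−.
Ligand charges: 2×bromo (-1 each), 2×hydroxo (-1 each); total -4. So Al + (-4) = 1−, giving Al = +3.
The complex ion is anionic, so aluminium takes the -ate form aluminate(III).

sodium dibromodihydroxoaluminate(III)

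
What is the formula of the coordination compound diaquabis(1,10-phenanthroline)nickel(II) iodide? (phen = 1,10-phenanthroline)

Ligands: 2 1,10-phenanthroline (phen, neutral), 2 aqua (H2O, neutral). Ligand charge sum = 0.
With Ni in oxidation state +2, the complex ion is [Ni...]^2+.
Charge balance with iodide (-1) requires 1 complex ion per 2 iodide.

[Ni(H2O)2(phen)2]I2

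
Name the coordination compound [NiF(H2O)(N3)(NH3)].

There is no counter-ion, so the complex is neutral overall.
Ligand charges: 1×fluoro (-1 each), 1×ammine (neutral), 1×azido (-1 each), 1×aqua (neutral); total -2. So Ni + (-2) = 0, giving Ni = +2.
Ligands are named alphabetically: ammine before aqua before azido before fluoro.

ammineaquaazidofluoronickel(II)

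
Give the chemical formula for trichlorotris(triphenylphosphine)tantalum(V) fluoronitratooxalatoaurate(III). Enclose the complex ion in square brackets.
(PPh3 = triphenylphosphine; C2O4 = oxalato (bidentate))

[TaCl3(PPh3)3][Au(C2O4)F(NO3)]2

Cation [Ta…]: ligand charges -3, Ta(V) ⇒ ion charge 2+.
Anion [Au…]: ligand charges -4, Au(III) ⇒ ion charge 1−.
One 2+ cation requires 2 of the 1− anion.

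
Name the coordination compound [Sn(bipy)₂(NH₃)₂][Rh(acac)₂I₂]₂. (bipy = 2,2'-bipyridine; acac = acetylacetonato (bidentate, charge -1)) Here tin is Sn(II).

Sn is given as +2; the cation's ligand charges sum to 0, so the complex cation is 2+.
With 2 anions per cation, each anion must be 2/2 = 1−.
Anion: ligand charges sum to -4; for the ion to be 1−, Rh = +3.

diamminebis(2,2'-bipyridine)tin(II) bis(acetylacetonato)diiodorhodate(III)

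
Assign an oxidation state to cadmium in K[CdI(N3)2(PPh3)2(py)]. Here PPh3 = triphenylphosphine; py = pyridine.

1 potassium outside the brackets (+1 each) → the complex ion is 1−.
Ligand charges: 2×PPh3 neutral; 1×I = -1; 1×py neutral; 2×N3 = -2; sum -3.
Cd + (-3) = 1− ⇒ Cd is +2.

+2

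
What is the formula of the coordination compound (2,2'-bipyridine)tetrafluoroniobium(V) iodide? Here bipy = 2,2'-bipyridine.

[Nb(bipy)F4]I

Ligands: 1 2,2'-bipyridine (bipy, neutral), 4 fluoro (F, -1). Ligand charge sum = -4.
With Nb in oxidation state +5, the complex ion is [Nb...]^1+.
Charge balance with iodide (-1) requires 1 complex ion per 1 iodide.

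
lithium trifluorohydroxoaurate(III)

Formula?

Li[AuF3(OH)]

Ligands: 3 fluoro (F, -1), 1 hydroxo (OH, -1). Ligand charge sum = -4.
With Au in oxidation state +3, the complex ion is [Au...]^1−.
Charge balance with lithium (+1) requires 1 complex ion per 1 lithium.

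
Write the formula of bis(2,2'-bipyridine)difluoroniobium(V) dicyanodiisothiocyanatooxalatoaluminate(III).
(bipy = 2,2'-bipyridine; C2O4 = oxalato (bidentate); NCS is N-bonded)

Cation [Nb…]: ligand charges -2, Nb(V) ⇒ ion charge 3+.
Anion [Al…]: ligand charges -6, Al(III) ⇒ ion charge 3−.
One 3+ cation balances one 3− anion.

[Nb(bipy)2F2][Al(C2O4)(CN)2(NCS)2]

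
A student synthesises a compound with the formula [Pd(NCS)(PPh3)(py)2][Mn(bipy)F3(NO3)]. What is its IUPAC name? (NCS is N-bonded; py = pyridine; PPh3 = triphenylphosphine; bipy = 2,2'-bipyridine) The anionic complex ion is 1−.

isothiocyanatobis(pyridine)(triphenylphosphine)palladium(II) (2,2'-bipyridine)trifluoronitratomanganate(III)

Both ions are complex: the cation is named first with the plain metal name, the anion second with the -ate form; each ion's ligands are alphabetised independently.
The complex anion is given as 1−; its ligand charges sum to -4, so Mn = +3.
A 1:1 salt means the cation carries the equal and opposite charge, 1+.
Cation: ligand charges sum to -1; for the ion to be 1+, Pd = +2.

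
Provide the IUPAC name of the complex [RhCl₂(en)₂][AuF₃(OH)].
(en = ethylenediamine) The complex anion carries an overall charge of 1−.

Both ions are complex: the cation is named first with the plain metal name, the anion second with the -ate form; each ion's ligands are alphabetised independently.
The complex anion is given as 1−; its ligand charges sum to -4, so Au = +3.
A 1:1 salt means the cation carries the equal and opposite charge, 1+.
Cation: ligand charges sum to -2; for the ion to be 1+, Rh = +3.

dichlorobis(ethylenediamine)rhodium(III) trifluorohydroxoaurate(III)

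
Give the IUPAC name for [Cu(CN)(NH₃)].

There is no counter-ion, so the complex is neutral overall.
Ligand charges: 1×ammine (neutral), 1×cyano (-1 each); total -1. So Cu + (-1) = 0, giving Cu = +1.
Ligands are named alphabetically: ammine before cyano.

amminecyanocopper(I)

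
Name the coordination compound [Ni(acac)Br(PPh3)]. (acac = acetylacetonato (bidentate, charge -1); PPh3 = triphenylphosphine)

(acetylacetonato)bromo(triphenylphosphine)nickel(II)

There is no counter-ion, so the complex is neutral overall.
Ligand charges: 1×bromo (-1 each), 1×acetylacetonato (-1 each), 1×triphenylphosphine (neutral); total -2. So Ni + (-2) = 0, giving Ni = +2.
Ligands are named alphabetically: acetylacetonato before bromo before triphenylphosphine.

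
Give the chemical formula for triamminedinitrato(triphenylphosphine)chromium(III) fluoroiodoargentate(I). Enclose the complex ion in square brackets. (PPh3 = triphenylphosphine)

Cation [Cr…]: ligand charges -2, Cr(III) ⇒ ion charge 1+.
Anion [Ag…]: ligand charges -2, Ag(I) ⇒ ion charge 1−.
One 1+ cation balances one 1− anion.

[Cr(NH3)3(NO3)2(PPh3)][AgFI]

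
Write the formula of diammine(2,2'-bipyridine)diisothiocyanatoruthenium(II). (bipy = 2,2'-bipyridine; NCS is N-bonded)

[Ru(bipy)(NCS)2(NH3)2]

Ligands: 1 2,2'-bipyridine (bipy, neutral), 2 isothiocyanato (NCS, -1), 2 ammine (NH3, neutral). Ligand charge sum = -2.
With Ru in oxidation state +2, the complex ion is [Ru...].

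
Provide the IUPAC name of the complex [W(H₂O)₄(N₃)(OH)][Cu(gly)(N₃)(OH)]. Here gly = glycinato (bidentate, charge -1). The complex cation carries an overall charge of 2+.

tetraaquaazidohydroxotungsten(IV) azido(glycinato)hydroxocuprate(I)

The complex cation is given as 2+; its ligand charges sum to -2, so W = +4.
A 1:1 salt means the anion carries the equal and opposite charge, 2−.
Anion: ligand charges sum to -3; for the ion to be 2−, Cu = +1.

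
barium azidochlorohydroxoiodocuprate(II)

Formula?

Ba[CuClI(N3)(OH)]

Ligands: 1 azido (N3, -1), 1 iodo (I, -1), 1 chloro (Cl, -1), 1 hydroxo (OH, -1). Ligand charge sum = -4.
With Cu in oxidation state +2, the complex ion is [Cu...]^2−.
Charge balance with barium (+2) requires 1 complex ion per 1 barium.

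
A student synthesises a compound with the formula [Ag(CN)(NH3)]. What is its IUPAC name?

There is no counter-ion, so the complex is neutral overall.
Ligand charges: 1×ammine (neutral), 1×cyano (-1 each); total -1. So Ag + (-1) = 0, giving Ag = +1.
Ligands are named alphabetically: ammine before cyano.

amminecyanosilver(I)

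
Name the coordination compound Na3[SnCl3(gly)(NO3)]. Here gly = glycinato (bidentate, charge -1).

sodium trichloro(glycinato)nitratostannate(II)

The 3 sodium counter-ions carry a total charge of +3, so each complex ion is 3−.
Ligand charges: 1×glycinato (-1 each), 3×chloro (-1 each), 1×nitrato (-1 each); total -5. So Sn + (-5) = 3−, giving Sn = +2.
Ligands are named alphabetically: chloro before glycinato before nitrato.
The complex ion is anionic, so tin takes the -ate form stannate(II).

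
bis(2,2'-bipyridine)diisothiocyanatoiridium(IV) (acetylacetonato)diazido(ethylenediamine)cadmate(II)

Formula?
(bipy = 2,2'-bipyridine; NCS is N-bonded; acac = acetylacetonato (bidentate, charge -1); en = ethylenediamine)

[Ir(bipy)2(NCS)2][Cd(acac)(en)(N3)2]2

Cation [Ir…]: ligand charges -2, Ir(IV) ⇒ ion charge 2+.
Anion [Cd…]: ligand charges -3, Cd(II) ⇒ ion charge 1−.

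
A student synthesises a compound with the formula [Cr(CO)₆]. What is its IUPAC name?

There is no counter-ion, so the complex is neutral overall.
Ligand charges: 6×carbonyl (neutral); total 0. So Cr + (0) = 0, giving Cr = 0.

hexacarbonylchromium(0)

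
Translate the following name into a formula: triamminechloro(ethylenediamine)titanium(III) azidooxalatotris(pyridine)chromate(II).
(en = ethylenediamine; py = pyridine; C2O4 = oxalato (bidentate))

[TiCl(en)(NH3)3][Cr(C2O4)(N3)(py)3]2

Cation [Ti…]: ligand charges -1, Ti(III) ⇒ ion charge 2+.
Anion [Cr…]: ligand charges -3, Cr(II) ⇒ ion charge 1−.
One 2+ cation requires 2 of the 1− anion.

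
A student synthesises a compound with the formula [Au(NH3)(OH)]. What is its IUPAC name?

There is no counter-ion, so the complex is neutral overall.
Ligand charges: 1×hydroxo (-1 each), 1×ammine (neutral); total -1. So Au + (-1) = 0, giving Au = +1.
Ligands are named alphabetically: ammine before hydroxo.

amminehydroxogold(I)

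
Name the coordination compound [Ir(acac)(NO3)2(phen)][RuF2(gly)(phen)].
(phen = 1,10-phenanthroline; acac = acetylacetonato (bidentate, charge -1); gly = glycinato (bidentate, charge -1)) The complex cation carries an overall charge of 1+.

(acetylacetonato)dinitrato(1,10-phenanthroline)iridium(IV) difluoro(glycinato)(1,10-phenanthroline)ruthenate(II)

The complex cation is given as 1+; its ligand charges sum to -3, so Ir = +4.
A 1:1 salt means the anion carries the equal and opposite charge, 1−.
Anion: ligand charges sum to -3; for the ion to be 1−, Ru = +2.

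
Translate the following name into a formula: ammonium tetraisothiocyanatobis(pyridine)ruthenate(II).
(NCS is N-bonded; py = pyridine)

Ligands: 4 isothiocyanato (NCS, -1), 2 pyridine (py, neutral). Ligand charge sum = -4.
Charge balance with ammonium (+1) requires 1 complex ion per 2 ammonium.

(NH4)2[Ru(NCS)4(py)2]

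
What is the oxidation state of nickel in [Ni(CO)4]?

0

No counter-ion: the bracketed complex is neutral.
Ligand charges: 4×CO neutral; sum 0.
Ni + (0) = 0 ⇒ Ni is 0.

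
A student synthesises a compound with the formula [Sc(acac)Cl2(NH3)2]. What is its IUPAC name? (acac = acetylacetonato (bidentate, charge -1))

(acetylacetonato)diamminedichloroscandium(III)

There is no counter-ion, so the complex is neutral overall.
Ligand charges: 2×chloro (-1 each), 1×acetylacetonato (-1 each), 2×ammine (neutral); total -3. So Sc + (-3) = 0, giving Sc = +3.
Ligands are named alphabetically: acetylacetonato before ammine before chloro.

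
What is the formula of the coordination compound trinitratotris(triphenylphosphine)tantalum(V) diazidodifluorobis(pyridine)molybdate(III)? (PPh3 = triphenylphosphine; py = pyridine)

Cation [Ta…]: ligand charges -3, Ta(V) ⇒ ion charge 2+.
Anion [Mo…]: ligand charges -4, Mo(III) ⇒ ion charge 1−.
One 2+ cation requires 2 of the 1− anion.

[Ta(NO3)3(PPh3)3][MoF2(N3)2(py)2]2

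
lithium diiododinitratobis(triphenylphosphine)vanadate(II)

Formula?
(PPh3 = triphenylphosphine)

Li2[VI2(NO3)2(PPh3)2]

Ligands: 2 triphenylphosphine (PPh3, neutral), 2 nitrato (NO3, -1), 2 iodo (I, -1). Ligand charge sum = -4.
With V in oxidation state +2, the complex ion is [V...]^2−.
Charge balance with lithium (+1) requires 1 complex ion per 2 lithium.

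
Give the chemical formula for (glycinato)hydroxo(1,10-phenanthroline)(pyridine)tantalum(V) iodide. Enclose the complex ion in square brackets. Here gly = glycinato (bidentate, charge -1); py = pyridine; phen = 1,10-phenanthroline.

Ligands: 1 hydroxo (OH, -1), 1 glycinato (gly, -1), 1 pyridine (py, neutral), 1 1,10-phenanthroline (phen, neutral). Ligand charge sum = -2.
Charge balance with iodide (-1) requires 1 complex ion per 3 iodide.

[Ta(gly)(OH)(phen)(py)]I3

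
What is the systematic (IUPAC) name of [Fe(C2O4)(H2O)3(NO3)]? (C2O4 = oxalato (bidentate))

triaquanitratooxalatoiron(III)

There is no counter-ion, so the complex is neutral overall.
Ligand charges: 3×aqua (neutral), 1×nitrato (-1 each), 1×oxalato (-2 each); total -3. So Fe + (-3) = 0, giving Fe = +3.
Ligands are named alphabetically: aqua before nitrato before oxalato.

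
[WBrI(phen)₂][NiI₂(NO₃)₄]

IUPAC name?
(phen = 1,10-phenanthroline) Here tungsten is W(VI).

bromoiodobis(1,10-phenanthroline)tungsten(VI) diiodotetranitratonickelate(II)

Both ions are complex: the cation is named first with the plain metal name, the anion second with the -ate form; each ion's ligands are alphabetised independently.
W is given as +6; the cation's ligand charges sum to -2, so the complex cation is 4+.
A 1:1 salt means the anion carries the equal and opposite charge, 4−.
Anion: ligand charges sum to -6; for the ion to be 4−, Ni = +2.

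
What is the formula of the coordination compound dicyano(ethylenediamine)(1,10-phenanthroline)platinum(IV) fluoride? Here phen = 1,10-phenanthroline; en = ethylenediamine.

[Pt(CN)2(en)(phen)]F2

Ligands: 1 1,10-phenanthroline (phen, neutral), 1 ethylenediamine (en, neutral), 2 cyano (CN, -1). Ligand charge sum = -2.
With Pt in oxidation state +4, the complex ion is [Pt...]^2+.
Charge balance with fluoride (-1) requires 1 complex ion per 2 fluoride.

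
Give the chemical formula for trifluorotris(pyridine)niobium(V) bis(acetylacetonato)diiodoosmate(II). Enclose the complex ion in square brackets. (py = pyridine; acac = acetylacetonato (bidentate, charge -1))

[NbF3(py)3][Os(acac)2I2]

Cation [Nb…]: ligand charges -3, Nb(V) ⇒ ion charge 2+.
Anion [Os…]: ligand charges -4, Os(II) ⇒ ion charge 2−.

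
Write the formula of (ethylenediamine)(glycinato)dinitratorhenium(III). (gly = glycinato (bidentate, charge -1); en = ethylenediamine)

Ligands: 2 nitrato (NO3, -1), 1 glycinato (gly, -1), 1 ethylenediamine (en, neutral). Ligand charge sum = -3.
With Re in oxidation state +3, the complex ion is [Re...].

[Re(en)(gly)(NO3)2]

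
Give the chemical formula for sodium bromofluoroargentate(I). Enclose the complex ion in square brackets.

Ligands: 1 bromo (Br, -1), 1 fluoro (F, -1). Ligand charge sum = -2.
With Ag in oxidation state +1, the complex ion is [Ag...]^1−.
Charge balance with sodium (+1) requires 1 complex ion per 1 sodium.

Na[AgBrF]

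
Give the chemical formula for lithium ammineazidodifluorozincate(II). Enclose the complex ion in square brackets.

Ligands: 1 azido (N3, -1), 2 fluoro (F, -1), 1 ammine (NH3, neutral). Ligand charge sum = -3.
With Zn in oxidation state +2, the complex ion is [Zn...]^1−.
Charge balance with lithium (+1) requires 1 complex ion per 1 lithium.

Li[ZnF2(N3)(NH3)]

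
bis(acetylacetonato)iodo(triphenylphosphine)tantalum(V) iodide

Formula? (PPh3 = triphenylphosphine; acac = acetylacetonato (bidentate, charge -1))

Ligands: 1 iodo (I, -1), 1 triphenylphosphine (PPh3, neutral), 2 acetylacetonato (acac, -1). Ligand charge sum = -3.
Charge balance with iodide (-1) requires 1 complex ion per 2 iodide.

[Ta(acac)2I(PPh3)]I2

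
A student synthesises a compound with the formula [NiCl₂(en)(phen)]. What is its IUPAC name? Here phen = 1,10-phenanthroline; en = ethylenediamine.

dichloro(ethylenediamine)(1,10-phenanthroline)nickel(II)

There is no counter-ion, so the complex is neutral overall.
Ligand charges: 1×1,10-phenanthroline (neutral), 1×ethylenediamine (neutral), 2×chloro (-1 each); total -2. So Ni + (-2) = 0, giving Ni = +2.
Ligands are named alphabetically: chloro before ethylenediamine before phenanthroline.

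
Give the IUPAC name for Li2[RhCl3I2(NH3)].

lithium amminetrichlorodiiodorhodate(III)

The 2 lithium counter-ions carry a total charge of +2, so each complex ion is 2−.
Ligand charges: 1×ammine (neutral), 2×iodo (-1 each), 3×chloro (-1 each); total -5. So Rh + (-5) = 2−, giving Rh = +3.
The complex ion is anionic, so rhodium takes the -ate form rhodate(III).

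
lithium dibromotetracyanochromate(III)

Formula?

Li3[CrBr2(CN)4]

Ligands: 4 cyano (CN, -1), 2 bromo (Br, -1). Ligand charge sum = -6.
Charge balance with lithium (+1) requires 1 complex ion per 3 lithium.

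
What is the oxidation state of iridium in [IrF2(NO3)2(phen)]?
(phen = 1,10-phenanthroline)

+4

No counter-ion: the bracketed complex is neutral.
Ligand charges: 1×phen neutral; 2×F = -2; 2×NO3 = -2; sum -4.
Ir + (-4) = 0 ⇒ Ir is +4.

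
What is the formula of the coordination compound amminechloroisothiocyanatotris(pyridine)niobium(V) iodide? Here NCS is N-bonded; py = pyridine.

[NbCl(NCS)(NH3)(py)3]I3

Ligands: 1 ammine (NH3, neutral), 1 isothiocyanato (NCS, -1), 3 pyridine (py, neutral), 1 chloro (Cl, -1). Ligand charge sum = -2.
With Nb in oxidation state +5, the complex ion is [Nb...]^3+.
Charge balance with iodide (-1) requires 1 complex ion per 3 iodide.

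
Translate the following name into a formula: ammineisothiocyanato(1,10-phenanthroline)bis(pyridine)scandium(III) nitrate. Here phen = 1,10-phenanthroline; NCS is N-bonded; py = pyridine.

[Sc(NCS)(NH3)(phen)(py)2](NO3)2

Ligands: 1 1,10-phenanthroline (phen, neutral), 1 isothiocyanato (NCS, -1), 2 pyridine (py, neutral), 1 ammine (NH3, neutral). Ligand charge sum = -1.
With Sc in oxidation state +3, the complex ion is [Sc...]^2+.
Charge balance with nitrate (-1) requires 1 complex ion per 2 nitrate.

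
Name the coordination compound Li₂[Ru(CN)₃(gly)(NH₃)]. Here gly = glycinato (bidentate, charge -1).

The 2 lithium counter-ions carry a total charge of +2, so each complex ion is 2−.
Ligand charges: 1×ammine (neutral), 1×glycinato (-1 each), 3×cyano (-1 each); total -4. So Ru + (-4) = 2−, giving Ru = +2.
The complex ion is anionic, so ruthenium takes the -ate form ruthenate(II).

lithium amminetricyano(glycinato)ruthenate(II)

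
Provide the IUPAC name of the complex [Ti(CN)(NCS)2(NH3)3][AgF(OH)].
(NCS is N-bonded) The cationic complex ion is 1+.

triamminecyanodiisothiocyanatotitanium(IV) fluorohydroxoargentate(I)

Both ions are complex: the cation is named first with the plain metal name, the anion second with the -ate form; each ion's ligands are alphabetised independently.
The complex cation is given as 1+; its ligand charges sum to -3, so Ti = +4.
A 1:1 salt means the anion carries the equal and opposite charge, 1−.
Anion: ligand charges sum to -2; for the ion to be 1−, Ag = +1.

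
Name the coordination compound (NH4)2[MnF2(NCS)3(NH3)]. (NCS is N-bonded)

ammonium amminedifluorotriisothiocyanatomanganate(III)

The 2 ammonium counter-ions carry a total charge of +2, so each complex ion is 2−.
Ligand charges: 1×ammine (neutral), 3×isothiocyanato (-1 each), 2×fluoro (-1 each); total -5. So Mn + (-5) = 2−, giving Mn = +3.
Ligands are named alphabetically: ammine before fluoro before isothiocyanato.
The complex ion is anionic, so manganese takes the -ate form manganate(III).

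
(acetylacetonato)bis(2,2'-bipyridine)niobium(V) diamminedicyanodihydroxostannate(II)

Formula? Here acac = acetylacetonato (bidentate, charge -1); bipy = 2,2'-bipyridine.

Cation [Nb…]: ligand charges -1, Nb(V) ⇒ ion charge 4+.
Anion [Sn…]: ligand charges -4, Sn(II) ⇒ ion charge 2−.
One 4+ cation requires 2 of the 2− anion.

[Nb(acac)(bipy)2][Sn(CN)2(NH3)2(OH)2]2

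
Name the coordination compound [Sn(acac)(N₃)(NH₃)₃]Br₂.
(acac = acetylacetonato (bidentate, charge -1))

The 2 bromide counter-ions carry a total charge of -2, so each complex ion is 2+.
Ligand charges: 3×ammine (neutral), 1×acetylacetonato (-1 each), 1×azido (-1 each); total -2. So Sn + (-2) = 2+, giving Sn = +4.
Ligands are named alphabetically: acetylacetonato before ammine before azido.

(acetylacetonato)triammineazidotin(IV) bromide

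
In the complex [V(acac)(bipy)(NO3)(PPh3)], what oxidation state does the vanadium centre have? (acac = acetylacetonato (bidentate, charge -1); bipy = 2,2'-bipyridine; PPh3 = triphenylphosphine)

No counter-ion: the bracketed complex is neutral.
Ligand charges: 1×acac = -1; 1×bipy neutral; 1×NO3 = -1; 1×PPh3 neutral; sum -2.
V + (-2) = 0 ⇒ V is +2.

+2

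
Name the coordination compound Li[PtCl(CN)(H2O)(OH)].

The 1 lithium counter-ion carries a total charge of +1, so each complex ion is 1−.
Ligand charges: 1×chloro (-1 each), 1×cyano (-1 each), 1×aqua (neutral), 1×hydroxo (-1 each); total -3. So Pt + (-3) = 1−, giving Pt = +2.
Ligands are named alphabetically: aqua before chloro before cyano before hydroxo.
The complex ion is anionic, so platinum takes the -ate form platinate(II).

lithium aquachlorocyanohydroxoplatinate(II)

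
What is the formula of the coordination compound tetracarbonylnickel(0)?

[Ni(CO)4]

Ligands: 4 carbonyl (CO, neutral). Ligand charge sum = 0.
With Ni in oxidation state 0, the complex ion is [Ni...].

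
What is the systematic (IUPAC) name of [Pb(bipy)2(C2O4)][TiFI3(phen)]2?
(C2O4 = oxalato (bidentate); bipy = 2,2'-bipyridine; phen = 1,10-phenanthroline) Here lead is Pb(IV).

Pb is given as +4; the cation's ligand charges sum to -2, so the complex cation is 2+.
With 2 anions per cation, each anion must be 2/2 = 1−.
Anion: ligand charges sum to -4; for the ion to be 1−, Ti = +3.

bis(2,2'-bipyridine)oxalatolead(IV) fluorotriiodo(1,10-phenanthroline)titanate(III)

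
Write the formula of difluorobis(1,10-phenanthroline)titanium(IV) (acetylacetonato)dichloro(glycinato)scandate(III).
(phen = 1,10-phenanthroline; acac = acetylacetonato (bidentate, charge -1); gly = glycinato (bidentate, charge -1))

Cation [Ti…]: ligand charges -2, Ti(IV) ⇒ ion charge 2+.
Anion [Sc…]: ligand charges -4, Sc(III) ⇒ ion charge 1−.

[TiF2(phen)2][Sc(acac)Cl2(gly)]2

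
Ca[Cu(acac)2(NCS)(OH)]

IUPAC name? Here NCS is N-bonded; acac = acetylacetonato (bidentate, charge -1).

The 1 calcium counter-ion carries a total charge of +2, so each complex ion is 2−.
Ligand charges: 1×isothiocyanato (-1 each), 1×hydroxo (-1 each), 2×acetylacetonato (-1 each); total -4. So Cu + (-4) = 2−, giving Cu = +2.
The complex ion is anionic, so copper takes the -ate form cuprate(II).

calcium bis(acetylacetonato)hydroxoisothiocyanatocuprate(II)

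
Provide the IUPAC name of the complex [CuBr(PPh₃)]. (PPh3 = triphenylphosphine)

There is no counter-ion, so the complex is neutral overall.
Ligand charges: 1×triphenylphosphine (neutral), 1×bromo (-1 each); total -1. So Cu + (-1) = 0, giving Cu = +1.
Ligands are named alphabetically: bromo before triphenylphosphine.

bromo(triphenylphosphine)copper(I)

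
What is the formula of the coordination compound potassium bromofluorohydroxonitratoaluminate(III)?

Ligands: 1 hydroxo (OH, -1), 1 nitrato (NO3, -1), 1 fluoro (F, -1), 1 bromo (Br, -1). Ligand charge sum = -4.
With Al in oxidation state +3, the complex ion is [Al...]^1−.
Charge balance with potassium (+1) requires 1 complex ion per 1 potassium.

K[AlBrF(NO3)(OH)]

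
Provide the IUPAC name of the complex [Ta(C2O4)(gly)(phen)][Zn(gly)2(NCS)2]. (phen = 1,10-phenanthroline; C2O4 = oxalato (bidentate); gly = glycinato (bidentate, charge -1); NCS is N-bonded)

(glycinato)oxalato(1,10-phenanthroline)tantalum(V) bis(glycinato)diisothiocyanatozincate(II)

Both ions are complex: the cation is named first with the plain metal name, the anion second with the -ate form; each ion's ligands are alphabetised independently.
Zinc is always +2 in its complexes; the anion's ligand charges sum to -4, so the complex anion is 2−.
A 1:1 salt means the cation carries the equal and opposite charge, 2+.
Cation: ligand charges sum to -3; for the ion to be 2+, Ta = +5.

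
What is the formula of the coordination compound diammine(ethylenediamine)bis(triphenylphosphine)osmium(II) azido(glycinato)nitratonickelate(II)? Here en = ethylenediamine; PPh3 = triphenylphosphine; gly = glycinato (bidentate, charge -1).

Cation [Os…]: ligand charges 0, Os(II) ⇒ ion charge 2+.
Anion [Ni…]: ligand charges -3, Ni(II) ⇒ ion charge 1−.
One 2+ cation requires 2 of the 1− anion.

[Os(en)(NH3)2(PPh3)2][Ni(gly)(N3)(NO3)]2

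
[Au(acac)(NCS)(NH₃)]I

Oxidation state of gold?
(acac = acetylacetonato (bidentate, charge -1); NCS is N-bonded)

+3

1 iodide outside the brackets (-1 each) → the complex ion is 1+.
Ligand charges: 1×acac = -1; 1×NCS = -1; 1×NH3 neutral; sum -2.
Au + (-2) = 1+ ⇒ Au is +3.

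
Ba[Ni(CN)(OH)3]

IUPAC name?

barium cyanotrihydroxonickelate(II)

The 1 barium counter-ion carries a total charge of +2, so each complex ion is 2−.
Ligand charges: 1×cyano (-1 each), 3×hydroxo (-1 each); total -4. So Ni + (-4) = 2−, giving Ni = +2.
Ligands are named alphabetically: cyano before hydroxo.
The complex ion is anionic, so nickel takes the -ate form nickelate(II).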